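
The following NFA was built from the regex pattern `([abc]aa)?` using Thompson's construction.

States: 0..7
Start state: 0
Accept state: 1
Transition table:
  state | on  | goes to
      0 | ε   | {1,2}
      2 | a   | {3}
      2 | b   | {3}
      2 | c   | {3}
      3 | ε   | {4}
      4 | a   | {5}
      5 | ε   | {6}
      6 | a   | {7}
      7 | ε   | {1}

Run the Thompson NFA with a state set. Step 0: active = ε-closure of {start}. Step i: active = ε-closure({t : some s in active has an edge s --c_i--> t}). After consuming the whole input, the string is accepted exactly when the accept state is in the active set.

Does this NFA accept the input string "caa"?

start: ε-closure({0}) = {0,1,2}
'c' @ 1: {3,4}
'a' @ 2: {5,6}
'a' @ 3: {1,7}  [accepting]
after full input: {1,7}  (accept=1 in)

Answer: ACCEPT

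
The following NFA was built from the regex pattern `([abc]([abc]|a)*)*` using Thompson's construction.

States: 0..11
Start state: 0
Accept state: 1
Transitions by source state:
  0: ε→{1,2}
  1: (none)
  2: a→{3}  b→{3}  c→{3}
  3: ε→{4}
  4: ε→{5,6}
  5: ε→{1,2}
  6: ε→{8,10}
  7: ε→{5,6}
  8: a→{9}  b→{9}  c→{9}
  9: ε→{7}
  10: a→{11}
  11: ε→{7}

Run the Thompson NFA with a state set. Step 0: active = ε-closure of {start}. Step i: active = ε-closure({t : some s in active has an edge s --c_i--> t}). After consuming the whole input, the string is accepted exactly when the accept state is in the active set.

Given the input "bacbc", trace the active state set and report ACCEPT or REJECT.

S₀ = ε-closure({0}) = {0,1,2}
'b' @ 1: {1,2,3,4,5,6,8,10}  ✓accept
'a' @ 2: {1,2,3,4,5,6,7,8,9,10,11}  ✓accept
'c' @ 3: {1,2,3,4,5,6,7,8,9,10}  ✓accept
'b' @ 4: {1,2,3,4,5,6,7,8,9,10}  ✓accept
'c' @ 5: {1,2,3,4,5,6,7,8,9,10}  ✓accept
end set {1,2,3,4,5,6,7,8,9,10} — state 1 in

Answer: ACCEPT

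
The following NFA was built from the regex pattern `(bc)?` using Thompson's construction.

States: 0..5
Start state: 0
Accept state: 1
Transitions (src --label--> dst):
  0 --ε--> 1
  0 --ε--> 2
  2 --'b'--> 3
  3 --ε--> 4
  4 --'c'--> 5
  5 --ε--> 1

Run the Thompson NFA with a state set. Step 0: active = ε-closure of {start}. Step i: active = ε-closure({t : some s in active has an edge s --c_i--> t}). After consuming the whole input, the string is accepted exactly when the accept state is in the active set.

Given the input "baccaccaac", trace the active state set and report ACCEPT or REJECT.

initial (ε-close {0}): {0,1,2}
'b' @ 1: {3,4}
'a' @ 2: {}  — dead — no transitions
rest 'ccaccaac' ignored (set empty)
after full input: {}  (accept=1 not in)

Answer: REJECT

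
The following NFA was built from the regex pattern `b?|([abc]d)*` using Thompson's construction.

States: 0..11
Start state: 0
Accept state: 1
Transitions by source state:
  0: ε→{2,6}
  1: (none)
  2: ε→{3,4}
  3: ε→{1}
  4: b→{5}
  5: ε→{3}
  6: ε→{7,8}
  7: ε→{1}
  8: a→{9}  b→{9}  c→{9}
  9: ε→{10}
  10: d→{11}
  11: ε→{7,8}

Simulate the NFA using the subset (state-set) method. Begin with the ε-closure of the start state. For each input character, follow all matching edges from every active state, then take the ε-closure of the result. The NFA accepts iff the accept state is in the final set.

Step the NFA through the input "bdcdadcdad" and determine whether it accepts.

S₀ = ε-closure({0}) = {0,1,2,3,4,6,7,8}
'b' @ 1: {1,3,5,9,10}  [accepting]
'd' @ 2: {1,7,8,11}  [accepting]
'c' @ 3: {9,10}
'd' @ 4: {1,7,8,11}  [accepting]
'a' @ 5: {9,10}
'd' @ 6: {1,7,8,11}  [accepting]
'c' @ 7: {9,10}
'd' @ 8: {1,7,8,11}  [accepting]
'a' @ 9: {9,10}
'd' @ 10: {1,7,8,11}  [accepting]
final: {1,7,8,11}; accept 1 in set

Answer: ACCEPT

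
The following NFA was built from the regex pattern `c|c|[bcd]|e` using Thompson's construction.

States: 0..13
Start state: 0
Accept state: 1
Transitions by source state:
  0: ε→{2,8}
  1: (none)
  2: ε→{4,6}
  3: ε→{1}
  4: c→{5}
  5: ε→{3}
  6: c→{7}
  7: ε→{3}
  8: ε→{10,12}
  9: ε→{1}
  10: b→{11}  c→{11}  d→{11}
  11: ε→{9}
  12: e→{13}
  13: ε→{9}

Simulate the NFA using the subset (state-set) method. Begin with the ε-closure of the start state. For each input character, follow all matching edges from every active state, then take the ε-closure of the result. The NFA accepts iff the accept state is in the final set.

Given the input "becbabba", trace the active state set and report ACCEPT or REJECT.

Answer: REJECT

Steps:
initial (ε-close {0}): {0,2,4,6,8,10,12}
'b' @ 1: {1,9,11}  (accept∈set)
'e' @ 2: {}  — state set empty
rest 'cbabba' ignored (set empty)
final: {}; accept 1 not in set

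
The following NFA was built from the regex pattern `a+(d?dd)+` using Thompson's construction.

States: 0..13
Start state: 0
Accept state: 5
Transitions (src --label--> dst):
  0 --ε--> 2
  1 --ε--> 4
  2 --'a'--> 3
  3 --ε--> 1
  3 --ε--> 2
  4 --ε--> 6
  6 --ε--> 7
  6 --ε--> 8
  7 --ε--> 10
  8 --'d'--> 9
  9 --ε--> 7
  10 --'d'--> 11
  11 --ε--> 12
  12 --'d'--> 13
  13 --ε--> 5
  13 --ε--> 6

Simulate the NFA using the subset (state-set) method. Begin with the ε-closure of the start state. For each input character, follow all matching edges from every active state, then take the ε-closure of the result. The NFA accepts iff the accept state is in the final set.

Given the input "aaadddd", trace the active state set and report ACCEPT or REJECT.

initial (ε-close {0}): {0,2}
'a' @ 1: {1,2,3,4,6,7,8,10}
'a' @ 2: {1,2,3,4,6,7,8,10}
'a' @ 3: {1,2,3,4,6,7,8,10}
'd' @ 4: {7,9,10,11,12}
'd' @ 5: {5,6,7,8,10,11,12,13}  ✓accept
'd' @ 6: {5,6,7,8,9,10,11,12,13}  ✓accept
'd' @ 7: {5,6,7,8,9,10,11,12,13}  ✓accept
final: {5,6,7,8,9,10,11,12,13}; accept 5 in set

Answer: ACCEPT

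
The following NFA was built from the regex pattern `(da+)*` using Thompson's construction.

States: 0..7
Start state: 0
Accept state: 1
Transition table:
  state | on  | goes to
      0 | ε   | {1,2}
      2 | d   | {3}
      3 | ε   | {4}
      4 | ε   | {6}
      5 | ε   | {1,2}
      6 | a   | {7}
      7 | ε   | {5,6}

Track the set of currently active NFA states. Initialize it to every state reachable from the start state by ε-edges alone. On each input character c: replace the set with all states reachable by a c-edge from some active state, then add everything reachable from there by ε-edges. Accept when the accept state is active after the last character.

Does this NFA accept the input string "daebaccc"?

Answer: REJECT

Steps:
start: ε-closure({0}) = {0,1,2}
'd' @ 1: {3,4,6}
'a' @ 2: {1,2,5,6,7}  ✓accept
'e' @ 3: {}  — no active states
rest 'baccc' ignored (set empty)
after full input: {}  (accept=1 not in)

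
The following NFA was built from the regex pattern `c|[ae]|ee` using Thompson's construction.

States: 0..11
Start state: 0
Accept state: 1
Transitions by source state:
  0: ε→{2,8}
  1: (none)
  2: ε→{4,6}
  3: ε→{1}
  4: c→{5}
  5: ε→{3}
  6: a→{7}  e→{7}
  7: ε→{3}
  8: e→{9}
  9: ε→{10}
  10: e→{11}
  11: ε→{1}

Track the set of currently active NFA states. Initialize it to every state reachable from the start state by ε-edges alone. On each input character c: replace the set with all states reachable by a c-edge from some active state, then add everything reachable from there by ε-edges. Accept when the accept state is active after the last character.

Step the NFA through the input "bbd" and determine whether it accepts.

S₀ = ε-closure({0}) = {0,2,4,6,8}
'b' @ 1: {}  — dead — no transitions
rest 'bd' ignored (set empty)
after full input: {}  (accept=1 not in)

Answer: REJECT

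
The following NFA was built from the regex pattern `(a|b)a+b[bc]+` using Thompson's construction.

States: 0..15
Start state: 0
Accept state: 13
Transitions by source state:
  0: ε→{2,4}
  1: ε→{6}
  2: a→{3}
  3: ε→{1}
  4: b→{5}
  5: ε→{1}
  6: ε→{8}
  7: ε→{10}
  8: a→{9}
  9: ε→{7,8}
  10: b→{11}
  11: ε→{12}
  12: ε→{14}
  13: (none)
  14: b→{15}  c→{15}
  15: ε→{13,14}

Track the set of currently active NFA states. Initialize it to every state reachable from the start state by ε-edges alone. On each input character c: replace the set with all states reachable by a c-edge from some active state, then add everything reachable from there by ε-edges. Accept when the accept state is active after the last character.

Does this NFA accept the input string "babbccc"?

Answer: ACCEPT

Steps:
start: ε-closure({0}) = {0,2,4}
'b' @ 1: {1,5,6,8}
'a' @ 2: {7,8,9,10}
'b' @ 3: {11,12,14}
'b' @ 4: {13,14,15}  [accepting]
'c' @ 5: {13,14,15}  [accepting]
'c' @ 6: {13,14,15}  [accepting]
'c' @ 7: {13,14,15}  [accepting]
after full input: {13,14,15}  (accept=13 in)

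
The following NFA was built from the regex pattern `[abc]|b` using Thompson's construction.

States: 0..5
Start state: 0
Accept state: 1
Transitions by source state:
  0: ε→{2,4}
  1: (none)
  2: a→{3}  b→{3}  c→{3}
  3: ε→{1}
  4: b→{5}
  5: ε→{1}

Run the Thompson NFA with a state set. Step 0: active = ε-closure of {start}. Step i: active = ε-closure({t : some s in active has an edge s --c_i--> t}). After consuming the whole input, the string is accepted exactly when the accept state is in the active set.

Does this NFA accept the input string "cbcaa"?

Answer: REJECT

Trace:
initial (ε-close {0}): {0,2,4}
'c' @ 1: {1,3}  (accept∈set)
'b' @ 2: {}  — no active states
rest 'caa' ignored (set empty)
after full input: {}  (accept=1 not in)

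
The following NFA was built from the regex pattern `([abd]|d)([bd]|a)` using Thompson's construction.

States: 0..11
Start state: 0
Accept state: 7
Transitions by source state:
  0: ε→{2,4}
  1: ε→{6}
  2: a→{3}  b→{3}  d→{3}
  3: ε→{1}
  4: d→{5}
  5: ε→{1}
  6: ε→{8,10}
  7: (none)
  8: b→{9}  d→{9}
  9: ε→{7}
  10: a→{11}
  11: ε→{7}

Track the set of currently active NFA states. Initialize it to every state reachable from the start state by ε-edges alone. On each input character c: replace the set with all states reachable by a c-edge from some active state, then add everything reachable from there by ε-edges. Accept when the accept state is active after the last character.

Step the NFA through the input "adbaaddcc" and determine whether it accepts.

start: ε-closure({0}) = {0,2,4}
'a' @ 1: {1,3,6,8,10}
'd' @ 2: {7,9}  [accepting]
'b' @ 3: {}  — dead — no transitions
rest 'aaddcc' ignored (set empty)
end set {} — state 7 not in

Answer: REJECT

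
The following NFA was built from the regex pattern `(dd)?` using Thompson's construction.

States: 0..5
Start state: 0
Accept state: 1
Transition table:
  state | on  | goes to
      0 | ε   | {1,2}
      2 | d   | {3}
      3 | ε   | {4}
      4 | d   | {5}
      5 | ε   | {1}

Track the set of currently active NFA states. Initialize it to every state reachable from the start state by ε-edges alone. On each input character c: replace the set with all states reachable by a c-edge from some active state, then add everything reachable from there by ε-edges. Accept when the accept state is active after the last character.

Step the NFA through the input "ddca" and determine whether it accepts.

Answer: REJECT

Trace:
initial (ε-close {0}): {0,1,2}
'd' @ 1: {3,4}
'd' @ 2: {1,5}  [accepting]
'c' @ 3: {}  — state set empty
rest 'a' ignored (set empty)
after full input: {}  (accept=1 not in)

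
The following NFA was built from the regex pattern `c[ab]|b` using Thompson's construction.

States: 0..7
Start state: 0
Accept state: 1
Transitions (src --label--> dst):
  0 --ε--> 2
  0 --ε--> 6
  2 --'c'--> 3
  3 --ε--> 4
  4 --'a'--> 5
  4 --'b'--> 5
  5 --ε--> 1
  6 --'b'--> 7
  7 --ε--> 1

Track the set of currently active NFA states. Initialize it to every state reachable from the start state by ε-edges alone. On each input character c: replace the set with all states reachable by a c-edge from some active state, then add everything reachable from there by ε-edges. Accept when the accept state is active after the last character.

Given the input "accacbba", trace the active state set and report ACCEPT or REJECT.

start: ε-closure({0}) = {0,2,6}
'a' @ 1: {}  — no active states
rest 'ccacbba' ignored (set empty)
end set {} — state 1 not in

Answer: REJECT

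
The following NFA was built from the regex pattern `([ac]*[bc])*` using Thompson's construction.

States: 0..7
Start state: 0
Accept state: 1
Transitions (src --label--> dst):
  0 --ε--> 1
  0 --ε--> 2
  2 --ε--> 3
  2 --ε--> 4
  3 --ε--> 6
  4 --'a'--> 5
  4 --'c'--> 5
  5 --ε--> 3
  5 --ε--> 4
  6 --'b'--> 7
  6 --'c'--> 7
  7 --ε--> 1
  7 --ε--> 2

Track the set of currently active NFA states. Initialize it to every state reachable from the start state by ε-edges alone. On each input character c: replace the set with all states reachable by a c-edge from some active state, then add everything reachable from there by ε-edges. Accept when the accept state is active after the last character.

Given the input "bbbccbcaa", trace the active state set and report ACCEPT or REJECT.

Answer: REJECT

Trace:
S₀ = ε-closure({0}) = {0,1,2,3,4,6}
'b' @ 1: {1,2,3,4,6,7}  ✓accept
'b' @ 2: {1,2,3,4,6,7}  ✓accept
'b' @ 3: {1,2,3,4,6,7}  ✓accept
'c' @ 4: {1,2,3,4,5,6,7}  ✓accept
'c' @ 5: {1,2,3,4,5,6,7}  ✓accept
'b' @ 6: {1,2,3,4,6,7}  ✓accept
'c' @ 7: {1,2,3,4,5,6,7}  ✓accept
'a' @ 8: {3,4,5,6}
'a' @ 9: {3,4,5,6}
end set {3,4,5,6} — state 1 not in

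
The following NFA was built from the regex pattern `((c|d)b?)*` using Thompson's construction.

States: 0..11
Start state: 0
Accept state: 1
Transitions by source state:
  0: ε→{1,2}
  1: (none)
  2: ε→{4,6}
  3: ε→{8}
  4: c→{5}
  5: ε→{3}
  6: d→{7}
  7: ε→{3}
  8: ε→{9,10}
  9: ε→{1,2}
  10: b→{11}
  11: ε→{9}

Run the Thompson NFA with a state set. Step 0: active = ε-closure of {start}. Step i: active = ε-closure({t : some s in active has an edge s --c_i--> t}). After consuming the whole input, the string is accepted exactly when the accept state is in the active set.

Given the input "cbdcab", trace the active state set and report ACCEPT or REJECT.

Answer: REJECT

Trace:
initial (ε-close {0}): {0,1,2,4,6}
'c' @ 1: {1,2,3,4,5,6,8,9,10}  ✓accept
'b' @ 2: {1,2,4,6,9,11}  ✓accept
'd' @ 3: {1,2,3,4,6,7,8,9,10}  ✓accept
'c' @ 4: {1,2,3,4,5,6,8,9,10}  ✓accept
'a' @ 5: {}  — no active states
rest 'b' ignored (set empty)
final: {}; accept 1 not in set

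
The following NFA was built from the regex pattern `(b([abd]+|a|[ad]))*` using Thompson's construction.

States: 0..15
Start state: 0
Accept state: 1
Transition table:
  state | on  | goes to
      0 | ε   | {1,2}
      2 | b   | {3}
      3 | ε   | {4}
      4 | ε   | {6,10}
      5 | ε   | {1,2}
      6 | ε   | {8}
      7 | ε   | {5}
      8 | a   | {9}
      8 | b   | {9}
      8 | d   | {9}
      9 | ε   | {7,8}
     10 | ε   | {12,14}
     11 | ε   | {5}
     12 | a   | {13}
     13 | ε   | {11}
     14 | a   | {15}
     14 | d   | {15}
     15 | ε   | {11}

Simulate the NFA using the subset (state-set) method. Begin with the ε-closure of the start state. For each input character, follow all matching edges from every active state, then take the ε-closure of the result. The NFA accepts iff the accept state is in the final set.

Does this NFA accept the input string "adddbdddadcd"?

Answer: REJECT

Steps:
S₀ = ε-closure({0}) = {0,1,2}
'a' @ 1: {}  — no active states
rest 'dddbdddadcd' ignored (set empty)
final: {}; accept 1 not in set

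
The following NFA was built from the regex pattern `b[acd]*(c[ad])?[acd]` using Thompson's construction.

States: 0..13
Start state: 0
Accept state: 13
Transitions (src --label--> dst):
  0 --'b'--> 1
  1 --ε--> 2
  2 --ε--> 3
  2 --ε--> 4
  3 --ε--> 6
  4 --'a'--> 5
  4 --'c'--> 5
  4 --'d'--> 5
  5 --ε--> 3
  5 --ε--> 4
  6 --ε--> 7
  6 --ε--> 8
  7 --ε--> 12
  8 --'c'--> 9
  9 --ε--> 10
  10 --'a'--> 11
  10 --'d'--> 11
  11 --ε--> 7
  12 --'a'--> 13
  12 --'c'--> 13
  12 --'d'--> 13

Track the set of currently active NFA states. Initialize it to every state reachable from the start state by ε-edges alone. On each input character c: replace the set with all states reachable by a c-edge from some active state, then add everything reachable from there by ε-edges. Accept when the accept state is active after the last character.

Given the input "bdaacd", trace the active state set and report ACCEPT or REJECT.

S₀ = ε-closure({0}) = {0}
'b' @ 1: {1,2,3,4,6,7,8,12}
'd' @ 2: {3,4,5,6,7,8,12,13}  (accept∈set)
'a' @ 3: {3,4,5,6,7,8,12,13}  (accept∈set)
'a' @ 4: {3,4,5,6,7,8,12,13}  (accept∈set)
'c' @ 5: {3,4,5,6,7,8,9,10,12,13}  (accept∈set)
'd' @ 6: {3,4,5,6,7,8,11,12,13}  (accept∈set)
final: {3,4,5,6,7,8,11,12,13}; accept 13 in set

Answer: ACCEPT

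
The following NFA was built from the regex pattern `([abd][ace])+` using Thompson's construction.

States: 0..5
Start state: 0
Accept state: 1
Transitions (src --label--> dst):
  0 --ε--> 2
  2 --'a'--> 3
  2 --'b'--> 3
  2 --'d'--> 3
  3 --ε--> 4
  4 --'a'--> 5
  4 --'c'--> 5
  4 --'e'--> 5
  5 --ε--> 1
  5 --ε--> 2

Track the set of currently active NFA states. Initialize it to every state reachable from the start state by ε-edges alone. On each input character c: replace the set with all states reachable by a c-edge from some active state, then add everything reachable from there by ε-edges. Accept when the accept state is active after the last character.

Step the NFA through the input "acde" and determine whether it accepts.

Answer: ACCEPT

Trace:
initial (ε-close {0}): {0,2}
'a' @ 1: {3,4}
'c' @ 2: {1,2,5}  ✓accept
'd' @ 3: {3,4}
'e' @ 4: {1,2,5}  ✓accept
final: {1,2,5}; accept 1 in set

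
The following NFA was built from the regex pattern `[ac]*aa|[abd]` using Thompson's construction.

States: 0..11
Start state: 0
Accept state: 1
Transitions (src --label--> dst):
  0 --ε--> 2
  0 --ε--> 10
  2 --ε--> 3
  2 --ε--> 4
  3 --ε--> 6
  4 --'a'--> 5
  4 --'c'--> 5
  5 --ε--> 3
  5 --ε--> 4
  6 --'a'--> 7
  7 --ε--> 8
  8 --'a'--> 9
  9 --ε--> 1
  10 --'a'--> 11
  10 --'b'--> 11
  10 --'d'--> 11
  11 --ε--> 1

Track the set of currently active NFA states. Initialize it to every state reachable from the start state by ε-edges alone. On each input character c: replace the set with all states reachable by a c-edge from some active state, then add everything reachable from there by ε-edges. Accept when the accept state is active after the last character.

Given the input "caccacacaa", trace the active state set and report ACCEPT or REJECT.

initial (ε-close {0}): {0,2,3,4,6,10}
'c' @ 1: {3,4,5,6}
'a' @ 2: {3,4,5,6,7,8}
'c' @ 3: {3,4,5,6}
'c' @ 4: {3,4,5,6}
'a' @ 5: {3,4,5,6,7,8}
'c' @ 6: {3,4,5,6}
'a' @ 7: {3,4,5,6,7,8}
'c' @ 8: {3,4,5,6}
'a' @ 9: {3,4,5,6,7,8}
'a' @ 10: {1,3,4,5,6,7,8,9}  ✓accept
final: {1,3,4,5,6,7,8,9}; accept 1 in set

Answer: ACCEPT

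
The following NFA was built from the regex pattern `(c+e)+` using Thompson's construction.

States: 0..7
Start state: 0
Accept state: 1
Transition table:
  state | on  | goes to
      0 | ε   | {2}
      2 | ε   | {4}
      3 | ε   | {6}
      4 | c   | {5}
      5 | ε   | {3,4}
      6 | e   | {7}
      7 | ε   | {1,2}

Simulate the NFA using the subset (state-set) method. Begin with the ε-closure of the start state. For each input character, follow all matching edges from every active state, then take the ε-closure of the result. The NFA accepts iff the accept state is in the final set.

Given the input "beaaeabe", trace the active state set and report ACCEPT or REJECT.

Answer: REJECT

Derivation:
S₀ = ε-closure({0}) = {0,2,4}
'b' @ 1: {}  — dead — no transitions
rest 'eaaeabe' ignored (set empty)
final: {}; accept 1 not in set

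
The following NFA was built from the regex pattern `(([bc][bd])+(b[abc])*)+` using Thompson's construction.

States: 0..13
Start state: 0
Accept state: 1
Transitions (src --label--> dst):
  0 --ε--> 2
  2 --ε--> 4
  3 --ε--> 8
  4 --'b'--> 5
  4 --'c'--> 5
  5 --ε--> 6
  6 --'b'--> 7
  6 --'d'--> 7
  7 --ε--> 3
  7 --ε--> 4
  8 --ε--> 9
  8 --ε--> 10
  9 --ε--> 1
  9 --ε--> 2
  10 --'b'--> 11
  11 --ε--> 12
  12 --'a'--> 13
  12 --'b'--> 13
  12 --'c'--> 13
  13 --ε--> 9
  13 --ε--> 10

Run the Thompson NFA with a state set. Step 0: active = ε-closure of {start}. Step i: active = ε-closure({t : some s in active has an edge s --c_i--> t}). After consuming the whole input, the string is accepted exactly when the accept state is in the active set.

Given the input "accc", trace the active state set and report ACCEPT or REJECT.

Answer: REJECT

Derivation:
start: ε-closure({0}) = {0,2,4}
'a' @ 1: {}  — state set empty
rest 'ccc' ignored (set empty)
after full input: {}  (accept=1 not in)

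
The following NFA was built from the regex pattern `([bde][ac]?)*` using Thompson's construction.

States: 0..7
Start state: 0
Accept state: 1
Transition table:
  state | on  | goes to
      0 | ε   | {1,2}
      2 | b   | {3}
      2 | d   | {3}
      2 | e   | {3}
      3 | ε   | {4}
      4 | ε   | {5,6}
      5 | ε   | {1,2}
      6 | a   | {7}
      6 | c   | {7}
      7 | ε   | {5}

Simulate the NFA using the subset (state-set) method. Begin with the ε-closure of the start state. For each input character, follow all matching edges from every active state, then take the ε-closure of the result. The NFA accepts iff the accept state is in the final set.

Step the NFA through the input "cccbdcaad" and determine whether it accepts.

initial (ε-close {0}): {0,1,2}
'c' @ 1: {}  — no active states
rest 'ccbdcaad' ignored (set empty)
end set {} — state 1 not in

Answer: REJECT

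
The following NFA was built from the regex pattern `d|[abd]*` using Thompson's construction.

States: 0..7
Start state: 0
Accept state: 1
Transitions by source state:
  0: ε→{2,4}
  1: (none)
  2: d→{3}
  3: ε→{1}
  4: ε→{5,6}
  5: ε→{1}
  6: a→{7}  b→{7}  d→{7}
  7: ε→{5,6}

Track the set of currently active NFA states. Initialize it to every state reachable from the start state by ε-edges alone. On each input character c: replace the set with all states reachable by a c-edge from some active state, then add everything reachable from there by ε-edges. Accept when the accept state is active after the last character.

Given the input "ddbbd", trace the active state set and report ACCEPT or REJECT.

Answer: ACCEPT

Trace:
initial (ε-close {0}): {0,1,2,4,5,6}
'd' @ 1: {1,3,5,6,7}  ✓accept
'd' @ 2: {1,5,6,7}  ✓accept
'b' @ 3: {1,5,6,7}  ✓accept
'b' @ 4: {1,5,6,7}  ✓accept
'd' @ 5: {1,5,6,7}  ✓accept
end set {1,5,6,7} — state 1 in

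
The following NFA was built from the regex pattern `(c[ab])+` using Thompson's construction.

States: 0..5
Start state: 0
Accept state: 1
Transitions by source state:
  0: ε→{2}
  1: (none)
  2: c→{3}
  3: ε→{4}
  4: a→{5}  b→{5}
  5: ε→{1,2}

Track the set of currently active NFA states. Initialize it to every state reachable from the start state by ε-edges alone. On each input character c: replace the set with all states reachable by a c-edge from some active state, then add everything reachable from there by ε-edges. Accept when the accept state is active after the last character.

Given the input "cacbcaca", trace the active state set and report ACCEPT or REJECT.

Answer: ACCEPT

Derivation:
S₀ = ε-closure({0}) = {0,2}
'c' @ 1: {3,4}
'a' @ 2: {1,2,5}  ✓accept
'c' @ 3: {3,4}
'b' @ 4: {1,2,5}  ✓accept
'c' @ 5: {3,4}
'a' @ 6: {1,2,5}  ✓accept
'c' @ 7: {3,4}
'a' @ 8: {1,2,5}  ✓accept
end set {1,2,5} — state 1 in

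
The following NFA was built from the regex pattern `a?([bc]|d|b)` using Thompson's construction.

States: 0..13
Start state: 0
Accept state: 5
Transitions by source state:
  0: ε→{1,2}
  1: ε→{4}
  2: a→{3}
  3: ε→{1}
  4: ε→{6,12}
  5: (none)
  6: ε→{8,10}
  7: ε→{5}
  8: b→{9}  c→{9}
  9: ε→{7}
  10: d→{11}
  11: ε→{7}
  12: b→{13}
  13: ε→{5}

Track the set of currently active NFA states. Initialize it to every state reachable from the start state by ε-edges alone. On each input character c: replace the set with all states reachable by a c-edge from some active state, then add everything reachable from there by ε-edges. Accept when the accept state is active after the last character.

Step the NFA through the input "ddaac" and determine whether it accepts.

start: ε-closure({0}) = {0,1,2,4,6,8,10,12}
'd' @ 1: {5,7,11}  (accept∈set)
'd' @ 2: {}  — no active states
rest 'aac' ignored (set empty)
end set {} — state 5 not in

Answer: REJECT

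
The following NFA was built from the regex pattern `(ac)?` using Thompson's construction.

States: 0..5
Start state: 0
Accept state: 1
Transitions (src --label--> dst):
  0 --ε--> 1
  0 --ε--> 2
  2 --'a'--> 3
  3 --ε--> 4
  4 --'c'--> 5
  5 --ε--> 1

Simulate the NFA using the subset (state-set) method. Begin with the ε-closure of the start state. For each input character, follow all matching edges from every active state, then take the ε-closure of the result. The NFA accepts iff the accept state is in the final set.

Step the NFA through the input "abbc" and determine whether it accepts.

S₀ = ε-closure({0}) = {0,1,2}
'a' @ 1: {3,4}
'b' @ 2: {}  — state set empty
rest 'bc' ignored (set empty)
end set {} — state 1 not in

Answer: REJECT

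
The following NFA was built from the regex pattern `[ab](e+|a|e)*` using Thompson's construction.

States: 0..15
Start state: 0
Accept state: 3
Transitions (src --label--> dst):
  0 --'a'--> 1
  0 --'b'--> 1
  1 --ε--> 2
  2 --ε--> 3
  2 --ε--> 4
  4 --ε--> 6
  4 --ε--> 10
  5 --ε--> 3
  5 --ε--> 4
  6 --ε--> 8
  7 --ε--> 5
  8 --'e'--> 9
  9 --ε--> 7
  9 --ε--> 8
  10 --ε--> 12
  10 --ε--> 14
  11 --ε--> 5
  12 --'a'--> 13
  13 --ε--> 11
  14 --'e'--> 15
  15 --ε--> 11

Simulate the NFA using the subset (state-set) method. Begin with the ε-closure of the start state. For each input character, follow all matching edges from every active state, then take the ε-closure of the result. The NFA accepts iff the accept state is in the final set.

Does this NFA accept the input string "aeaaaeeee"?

Answer: ACCEPT

Steps:
S₀ = ε-closure({0}) = {0}
'a' @ 1: {1,2,3,4,6,8,10,12,14}  [accepting]
'e' @ 2: {3,4,5,6,7,8,9,10,11,12,14,15}  [accepting]
'a' @ 3: {3,4,5,6,8,10,11,12,13,14}  [accepting]
'a' @ 4: {3,4,5,6,8,10,11,12,13,14}  [accepting]
'a' @ 5: {3,4,5,6,8,10,11,12,13,14}  [accepting]
'e' @ 6: {3,4,5,6,7,8,9,10,11,12,14,15}  [accepting]
'e' @ 7: {3,4,5,6,7,8,9,10,11,12,14,15}  [accepting]
'e' @ 8: {3,4,5,6,7,8,9,10,11,12,14,15}  [accepting]
'e' @ 9: {3,4,5,6,7,8,9,10,11,12,14,15}  [accepting]
end set {3,4,5,6,7,8,9,10,11,12,14,15} — state 3 in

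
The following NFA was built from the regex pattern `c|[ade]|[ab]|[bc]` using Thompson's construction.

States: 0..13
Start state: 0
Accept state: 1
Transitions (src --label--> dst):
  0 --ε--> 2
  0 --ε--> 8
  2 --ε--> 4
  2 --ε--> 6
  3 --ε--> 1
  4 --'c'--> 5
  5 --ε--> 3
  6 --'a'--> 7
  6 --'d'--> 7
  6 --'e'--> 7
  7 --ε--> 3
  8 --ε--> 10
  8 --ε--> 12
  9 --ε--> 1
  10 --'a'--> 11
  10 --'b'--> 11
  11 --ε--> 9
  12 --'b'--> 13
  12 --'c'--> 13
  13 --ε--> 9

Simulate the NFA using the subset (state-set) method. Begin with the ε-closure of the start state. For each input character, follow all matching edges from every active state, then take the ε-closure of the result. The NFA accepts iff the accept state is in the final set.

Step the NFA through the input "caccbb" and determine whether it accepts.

Answer: REJECT

Trace:
initial (ε-close {0}): {0,2,4,6,8,10,12}
'c' @ 1: {1,3,5,9,13}  [accepting]
'a' @ 2: {}  — no active states
rest 'ccbb' ignored (set empty)
final: {}; accept 1 not in set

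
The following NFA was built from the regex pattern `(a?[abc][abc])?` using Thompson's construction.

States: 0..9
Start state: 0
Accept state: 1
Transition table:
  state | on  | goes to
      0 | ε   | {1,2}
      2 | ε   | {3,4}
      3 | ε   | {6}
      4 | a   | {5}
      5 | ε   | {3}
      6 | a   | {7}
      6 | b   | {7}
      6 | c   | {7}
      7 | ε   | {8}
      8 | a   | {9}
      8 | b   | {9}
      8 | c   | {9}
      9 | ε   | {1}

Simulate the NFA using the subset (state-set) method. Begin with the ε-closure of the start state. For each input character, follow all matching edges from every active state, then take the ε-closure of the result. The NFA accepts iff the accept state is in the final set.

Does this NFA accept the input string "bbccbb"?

start: ε-closure({0}) = {0,1,2,3,4,6}
'b' @ 1: {7,8}
'b' @ 2: {1,9}  ✓accept
'c' @ 3: {}  — dead — no transitions
rest 'cbb' ignored (set empty)
after full input: {}  (accept=1 not in)

Answer: REJECT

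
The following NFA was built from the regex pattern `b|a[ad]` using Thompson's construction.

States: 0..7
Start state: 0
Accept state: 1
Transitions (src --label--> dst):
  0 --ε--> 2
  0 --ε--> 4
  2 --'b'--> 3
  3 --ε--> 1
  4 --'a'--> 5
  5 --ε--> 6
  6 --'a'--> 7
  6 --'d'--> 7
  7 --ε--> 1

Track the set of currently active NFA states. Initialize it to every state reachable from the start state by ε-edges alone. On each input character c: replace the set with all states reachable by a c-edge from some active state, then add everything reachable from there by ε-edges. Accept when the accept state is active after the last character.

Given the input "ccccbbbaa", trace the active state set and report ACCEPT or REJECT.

start: ε-closure({0}) = {0,2,4}
'c' @ 1: {}  — no active states
rest 'cccbbbaa' ignored (set empty)
final: {}; accept 1 not in set

Answer: REJECT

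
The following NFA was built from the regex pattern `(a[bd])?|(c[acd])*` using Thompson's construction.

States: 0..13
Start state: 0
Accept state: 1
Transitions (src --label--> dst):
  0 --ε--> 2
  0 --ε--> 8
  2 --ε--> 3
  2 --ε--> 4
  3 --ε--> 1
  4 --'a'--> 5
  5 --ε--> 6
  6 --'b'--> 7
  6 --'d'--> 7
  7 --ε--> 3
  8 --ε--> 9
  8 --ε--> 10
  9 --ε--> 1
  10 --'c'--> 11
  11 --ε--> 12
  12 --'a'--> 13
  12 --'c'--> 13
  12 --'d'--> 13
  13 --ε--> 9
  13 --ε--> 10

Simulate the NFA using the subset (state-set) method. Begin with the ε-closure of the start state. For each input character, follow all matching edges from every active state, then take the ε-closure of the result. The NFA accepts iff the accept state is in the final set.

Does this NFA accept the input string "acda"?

S₀ = ε-closure({0}) = {0,1,2,3,4,8,9,10}
'a' @ 1: {5,6}
'c' @ 2: {}  — state set empty
rest 'da' ignored (set empty)
final: {}; accept 1 not in set

Answer: REJECT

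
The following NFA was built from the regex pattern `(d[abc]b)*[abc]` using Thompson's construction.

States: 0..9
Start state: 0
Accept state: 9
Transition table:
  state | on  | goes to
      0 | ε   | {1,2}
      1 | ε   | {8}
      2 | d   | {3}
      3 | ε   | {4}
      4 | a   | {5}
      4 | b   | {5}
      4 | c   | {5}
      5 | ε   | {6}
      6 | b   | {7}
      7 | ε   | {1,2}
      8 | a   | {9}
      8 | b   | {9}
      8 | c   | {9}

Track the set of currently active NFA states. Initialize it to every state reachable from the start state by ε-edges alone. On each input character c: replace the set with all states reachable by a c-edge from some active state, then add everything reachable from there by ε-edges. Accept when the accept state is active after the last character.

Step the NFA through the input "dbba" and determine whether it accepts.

S₀ = ε-closure({0}) = {0,1,2,8}
'd' @ 1: {3,4}
'b' @ 2: {5,6}
'b' @ 3: {1,2,7,8}
'a' @ 4: {9}  [accepting]
after full input: {9}  (accept=9 in)

Answer: ACCEPT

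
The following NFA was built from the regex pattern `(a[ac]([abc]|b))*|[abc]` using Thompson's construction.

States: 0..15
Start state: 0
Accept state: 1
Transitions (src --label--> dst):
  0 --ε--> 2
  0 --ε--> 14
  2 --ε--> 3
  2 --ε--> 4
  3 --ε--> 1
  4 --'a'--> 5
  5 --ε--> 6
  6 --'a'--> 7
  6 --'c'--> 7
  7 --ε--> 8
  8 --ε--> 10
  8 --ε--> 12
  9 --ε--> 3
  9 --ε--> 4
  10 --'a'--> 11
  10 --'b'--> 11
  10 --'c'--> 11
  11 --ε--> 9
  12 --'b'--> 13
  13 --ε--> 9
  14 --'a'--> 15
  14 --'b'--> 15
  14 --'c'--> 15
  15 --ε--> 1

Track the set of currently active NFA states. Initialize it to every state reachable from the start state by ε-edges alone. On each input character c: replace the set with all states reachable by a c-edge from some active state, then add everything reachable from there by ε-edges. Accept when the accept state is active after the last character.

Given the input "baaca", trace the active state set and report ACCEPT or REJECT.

Answer: REJECT

Trace:
S₀ = ε-closure({0}) = {0,1,2,3,4,14}
'b' @ 1: {1,15}  (accept∈set)
'a' @ 2: {}  — dead — no transitions
rest 'aca' ignored (set empty)
after full input: {}  (accept=1 not in)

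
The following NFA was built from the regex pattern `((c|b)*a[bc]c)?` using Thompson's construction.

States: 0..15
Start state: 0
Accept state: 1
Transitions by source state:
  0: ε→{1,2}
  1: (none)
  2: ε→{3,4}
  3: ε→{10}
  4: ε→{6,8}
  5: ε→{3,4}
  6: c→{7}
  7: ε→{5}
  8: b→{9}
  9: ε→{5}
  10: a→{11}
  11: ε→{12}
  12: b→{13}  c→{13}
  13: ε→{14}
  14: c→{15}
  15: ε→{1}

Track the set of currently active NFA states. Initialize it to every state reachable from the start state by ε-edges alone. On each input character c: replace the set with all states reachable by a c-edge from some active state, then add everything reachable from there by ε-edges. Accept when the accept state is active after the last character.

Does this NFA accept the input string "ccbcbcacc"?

Answer: ACCEPT

Steps:
initial (ε-close {0}): {0,1,2,3,4,6,8,10}
'c' @ 1: {3,4,5,6,7,8,10}
'c' @ 2: {3,4,5,6,7,8,10}
'b' @ 3: {3,4,5,6,8,9,10}
'c' @ 4: {3,4,5,6,7,8,10}
'b' @ 5: {3,4,5,6,8,9,10}
'c' @ 6: {3,4,5,6,7,8,10}
'a' @ 7: {11,12}
'c' @ 8: {13,14}
'c' @ 9: {1,15}  (accept∈set)
after full input: {1,15}  (accept=1 in)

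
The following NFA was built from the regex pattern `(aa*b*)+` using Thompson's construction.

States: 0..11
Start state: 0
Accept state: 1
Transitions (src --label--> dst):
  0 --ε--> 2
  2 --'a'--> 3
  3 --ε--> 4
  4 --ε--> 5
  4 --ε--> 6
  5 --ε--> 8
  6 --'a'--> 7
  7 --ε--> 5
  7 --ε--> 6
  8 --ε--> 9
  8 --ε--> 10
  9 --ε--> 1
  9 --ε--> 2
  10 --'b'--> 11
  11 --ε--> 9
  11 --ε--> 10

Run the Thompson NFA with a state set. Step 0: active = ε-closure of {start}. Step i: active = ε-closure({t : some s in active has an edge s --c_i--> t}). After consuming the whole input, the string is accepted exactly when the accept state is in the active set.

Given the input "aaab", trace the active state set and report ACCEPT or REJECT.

initial (ε-close {0}): {0,2}
'a' @ 1: {1,2,3,4,5,6,8,9,10}  (accept∈set)
'a' @ 2: {1,2,3,4,5,6,7,8,9,10}  (accept∈set)
'a' @ 3: {1,2,3,4,5,6,7,8,9,10}  (accept∈set)
'b' @ 4: {1,2,9,10,11}  (accept∈set)
end set {1,2,9,10,11} — state 1 in

Answer: ACCEPT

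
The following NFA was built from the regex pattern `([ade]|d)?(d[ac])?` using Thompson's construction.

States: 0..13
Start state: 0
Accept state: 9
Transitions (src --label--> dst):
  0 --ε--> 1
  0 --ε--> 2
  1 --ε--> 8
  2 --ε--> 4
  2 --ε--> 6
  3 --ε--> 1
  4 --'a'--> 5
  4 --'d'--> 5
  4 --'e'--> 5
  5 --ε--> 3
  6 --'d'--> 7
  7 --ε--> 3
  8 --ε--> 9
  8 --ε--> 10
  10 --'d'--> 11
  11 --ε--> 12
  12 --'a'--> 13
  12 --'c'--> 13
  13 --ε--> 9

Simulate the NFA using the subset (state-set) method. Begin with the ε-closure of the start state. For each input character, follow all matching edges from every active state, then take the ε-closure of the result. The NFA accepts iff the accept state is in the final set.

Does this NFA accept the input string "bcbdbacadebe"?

S₀ = ε-closure({0}) = {0,1,2,4,6,8,9,10}
'b' @ 1: {}  — state set empty
rest 'cbdbacadebe' ignored (set empty)
after full input: {}  (accept=9 not in)

Answer: REJECT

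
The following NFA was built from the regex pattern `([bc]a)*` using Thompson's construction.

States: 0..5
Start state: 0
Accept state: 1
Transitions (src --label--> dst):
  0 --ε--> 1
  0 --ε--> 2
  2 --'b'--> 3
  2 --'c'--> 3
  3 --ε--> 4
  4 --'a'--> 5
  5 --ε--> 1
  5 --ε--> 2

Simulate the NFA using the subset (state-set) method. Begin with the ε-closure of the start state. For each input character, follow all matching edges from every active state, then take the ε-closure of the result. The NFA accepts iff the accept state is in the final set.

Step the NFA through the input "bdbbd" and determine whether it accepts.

Answer: REJECT

Steps:
S₀ = ε-closure({0}) = {0,1,2}
'b' @ 1: {3,4}
'd' @ 2: {}  — no active states
rest 'bbd' ignored (set empty)
after full input: {}  (accept=1 not in)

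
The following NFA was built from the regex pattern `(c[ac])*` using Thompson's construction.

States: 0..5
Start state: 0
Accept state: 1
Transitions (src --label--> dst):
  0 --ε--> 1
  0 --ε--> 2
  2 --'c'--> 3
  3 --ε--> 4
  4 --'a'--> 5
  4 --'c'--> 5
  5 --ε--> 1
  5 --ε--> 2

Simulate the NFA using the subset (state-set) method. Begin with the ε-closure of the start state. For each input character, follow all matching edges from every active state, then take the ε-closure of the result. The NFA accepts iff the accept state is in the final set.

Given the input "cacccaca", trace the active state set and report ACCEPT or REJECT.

S₀ = ε-closure({0}) = {0,1,2}
'c' @ 1: {3,4}
'a' @ 2: {1,2,5}  [accepting]
'c' @ 3: {3,4}
'c' @ 4: {1,2,5}  [accepting]
'c' @ 5: {3,4}
'a' @ 6: {1,2,5}  [accepting]
'c' @ 7: {3,4}
'a' @ 8: {1,2,5}  [accepting]
after full input: {1,2,5}  (accept=1 in)

Answer: ACCEPT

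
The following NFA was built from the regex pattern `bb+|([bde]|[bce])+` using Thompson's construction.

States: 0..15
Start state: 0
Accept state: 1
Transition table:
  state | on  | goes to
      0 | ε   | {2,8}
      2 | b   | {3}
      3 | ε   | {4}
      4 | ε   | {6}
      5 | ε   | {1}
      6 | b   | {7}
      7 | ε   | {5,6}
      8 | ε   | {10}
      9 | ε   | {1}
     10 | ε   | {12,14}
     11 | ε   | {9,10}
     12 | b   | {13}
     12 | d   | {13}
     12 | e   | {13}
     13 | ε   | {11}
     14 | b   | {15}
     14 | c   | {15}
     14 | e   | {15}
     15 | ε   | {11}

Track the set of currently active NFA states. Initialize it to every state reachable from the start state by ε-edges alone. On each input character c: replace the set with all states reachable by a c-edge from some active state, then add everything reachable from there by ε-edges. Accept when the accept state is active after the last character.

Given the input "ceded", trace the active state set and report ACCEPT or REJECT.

Answer: ACCEPT

Steps:
S₀ = ε-closure({0}) = {0,2,8,10,12,14}
'c' @ 1: {1,9,10,11,12,14,15}  ✓accept
'e' @ 2: {1,9,10,11,12,13,14,15}  ✓accept
'd' @ 3: {1,9,10,11,12,13,14}  ✓accept
'e' @ 4: {1,9,10,11,12,13,14,15}  ✓accept
'd' @ 5: {1,9,10,11,12,13,14}  ✓accept
final: {1,9,10,11,12,13,14}; accept 1 in set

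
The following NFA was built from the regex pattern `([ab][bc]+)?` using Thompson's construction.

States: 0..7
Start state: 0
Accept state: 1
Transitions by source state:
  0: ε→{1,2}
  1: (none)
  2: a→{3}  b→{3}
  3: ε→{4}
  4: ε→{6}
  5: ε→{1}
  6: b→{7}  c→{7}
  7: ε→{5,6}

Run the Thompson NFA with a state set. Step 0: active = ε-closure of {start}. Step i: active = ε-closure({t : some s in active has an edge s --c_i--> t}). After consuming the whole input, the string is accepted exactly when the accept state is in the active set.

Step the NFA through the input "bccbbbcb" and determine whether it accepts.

Answer: ACCEPT

Trace:
S₀ = ε-closure({0}) = {0,1,2}
'b' @ 1: {3,4,6}
'c' @ 2: {1,5,6,7}  ✓accept
'c' @ 3: {1,5,6,7}  ✓accept
'b' @ 4: {1,5,6,7}  ✓accept
'b' @ 5: {1,5,6,7}  ✓accept
'b' @ 6: {1,5,6,7}  ✓accept
'c' @ 7: {1,5,6,7}  ✓accept
'b' @ 8: {1,5,6,7}  ✓accept
after full input: {1,5,6,7}  (accept=1 in)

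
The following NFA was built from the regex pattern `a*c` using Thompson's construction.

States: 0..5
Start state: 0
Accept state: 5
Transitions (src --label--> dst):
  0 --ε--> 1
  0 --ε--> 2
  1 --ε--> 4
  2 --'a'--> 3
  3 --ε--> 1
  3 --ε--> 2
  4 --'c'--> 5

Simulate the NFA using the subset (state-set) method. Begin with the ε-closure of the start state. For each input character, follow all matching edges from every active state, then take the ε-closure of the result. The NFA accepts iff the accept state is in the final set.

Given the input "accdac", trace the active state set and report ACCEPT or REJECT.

Answer: REJECT

Derivation:
initial (ε-close {0}): {0,1,2,4}
'a' @ 1: {1,2,3,4}
'c' @ 2: {5}  [accepting]
'c' @ 3: {}  — no active states
rest 'dac' ignored (set empty)
end set {} — state 5 not in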